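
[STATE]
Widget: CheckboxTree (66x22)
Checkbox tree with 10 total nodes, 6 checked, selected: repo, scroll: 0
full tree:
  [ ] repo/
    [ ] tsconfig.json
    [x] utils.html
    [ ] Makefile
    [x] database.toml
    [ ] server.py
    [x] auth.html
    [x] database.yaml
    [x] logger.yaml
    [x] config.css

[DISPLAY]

>[-] repo/                                                        
   [ ] tsconfig.json                                              
   [x] utils.html                                                 
   [ ] Makefile                                                   
   [x] database.toml                                              
   [ ] server.py                                                  
   [x] auth.html                                                  
   [x] database.yaml                                              
   [x] logger.yaml                                                
   [x] config.css                                                 
                                                                  
                                                                  
                                                                  
                                                                  
                                                                  
                                                                  
                                                                  
                                                                  
                                                                  
                                                                  
                                                                  
                                                                  


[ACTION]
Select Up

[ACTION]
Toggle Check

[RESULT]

>[x] repo/                                                        
   [x] tsconfig.json                                              
   [x] utils.html                                                 
   [x] Makefile                                                   
   [x] database.toml                                              
   [x] server.py                                                  
   [x] auth.html                                                  
   [x] database.yaml                                              
   [x] logger.yaml                                                
   [x] config.css                                                 
                                                                  
                                                                  
                                                                  
                                                                  
                                                                  
                                                                  
                                                                  
                                                                  
                                                                  
                                                                  
                                                                  
                                                                  


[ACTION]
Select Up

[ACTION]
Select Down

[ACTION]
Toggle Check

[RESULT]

 [-] repo/                                                        
>  [ ] tsconfig.json                                              
   [x] utils.html                                                 
   [x] Makefile                                                   
   [x] database.toml                                              
   [x] server.py                                                  
   [x] auth.html                                                  
   [x] database.yaml                                              
   [x] logger.yaml                                                
   [x] config.css                                                 
                                                                  
                                                                  
                                                                  
                                                                  
                                                                  
                                                                  
                                                                  
                                                                  
                                                                  
                                                                  
                                                                  
                                                                  


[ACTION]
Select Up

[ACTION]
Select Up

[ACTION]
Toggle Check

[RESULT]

>[x] repo/                                                        
   [x] tsconfig.json                                              
   [x] utils.html                                                 
   [x] Makefile                                                   
   [x] database.toml                                              
   [x] server.py                                                  
   [x] auth.html                                                  
   [x] database.yaml                                              
   [x] logger.yaml                                                
   [x] config.css                                                 
                                                                  
                                                                  
                                                                  
                                                                  
                                                                  
                                                                  
                                                                  
                                                                  
                                                                  
                                                                  
                                                                  
                                                                  


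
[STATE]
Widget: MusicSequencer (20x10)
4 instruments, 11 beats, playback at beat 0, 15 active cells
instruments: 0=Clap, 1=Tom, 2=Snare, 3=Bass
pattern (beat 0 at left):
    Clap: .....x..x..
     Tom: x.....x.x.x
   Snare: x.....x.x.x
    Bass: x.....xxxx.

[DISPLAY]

      ▼1234567890   
  Clap·····█··█··   
   Tom█·····█·█·█   
 Snare█·····█·█·█   
  Bass█·····████·   
                    
                    
                    
                    
                    


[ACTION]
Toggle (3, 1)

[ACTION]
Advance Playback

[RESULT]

      0▼234567890   
  Clap·····█··█··   
   Tom█·····█·█·█   
 Snare█·····█·█·█   
  Bass██····████·   
                    
                    
                    
                    
                    


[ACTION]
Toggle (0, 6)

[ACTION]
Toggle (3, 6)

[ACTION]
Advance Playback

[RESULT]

      01▼34567890   
  Clap·····██·█··   
   Tom█·····█·█·█   
 Snare█·····█·█·█   
  Bass██·····███·   
                    
                    
                    
                    
                    


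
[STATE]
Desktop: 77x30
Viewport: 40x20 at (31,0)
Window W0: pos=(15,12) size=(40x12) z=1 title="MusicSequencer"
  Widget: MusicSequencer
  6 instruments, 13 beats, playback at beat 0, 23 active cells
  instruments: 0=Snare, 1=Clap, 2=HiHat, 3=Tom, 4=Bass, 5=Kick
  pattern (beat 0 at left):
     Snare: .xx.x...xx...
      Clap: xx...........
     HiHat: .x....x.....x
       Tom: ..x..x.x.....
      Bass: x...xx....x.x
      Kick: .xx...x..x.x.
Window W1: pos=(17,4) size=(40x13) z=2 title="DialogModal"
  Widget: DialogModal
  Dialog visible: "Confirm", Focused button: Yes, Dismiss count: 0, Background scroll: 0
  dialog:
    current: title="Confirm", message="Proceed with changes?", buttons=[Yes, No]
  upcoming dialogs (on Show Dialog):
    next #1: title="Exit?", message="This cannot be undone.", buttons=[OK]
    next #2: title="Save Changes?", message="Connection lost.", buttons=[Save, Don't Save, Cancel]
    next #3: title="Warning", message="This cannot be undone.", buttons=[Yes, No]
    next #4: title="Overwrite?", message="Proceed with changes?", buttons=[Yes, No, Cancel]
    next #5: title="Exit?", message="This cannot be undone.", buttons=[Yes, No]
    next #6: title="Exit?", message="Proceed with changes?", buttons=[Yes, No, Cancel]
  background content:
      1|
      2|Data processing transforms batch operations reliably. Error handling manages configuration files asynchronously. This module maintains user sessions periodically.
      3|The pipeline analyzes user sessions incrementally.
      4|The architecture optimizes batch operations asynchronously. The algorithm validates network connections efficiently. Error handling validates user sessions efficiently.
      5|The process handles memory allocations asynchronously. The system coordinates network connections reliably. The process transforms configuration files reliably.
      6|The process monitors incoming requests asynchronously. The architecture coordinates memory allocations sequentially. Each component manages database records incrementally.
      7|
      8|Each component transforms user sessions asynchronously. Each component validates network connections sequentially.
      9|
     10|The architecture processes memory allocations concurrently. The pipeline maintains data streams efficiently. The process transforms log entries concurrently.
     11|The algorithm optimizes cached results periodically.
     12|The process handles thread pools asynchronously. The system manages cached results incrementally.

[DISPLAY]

                                        
                                        
                                        
                                        
━━━━━━━━━━━━━━━━━━━━━━━━━┓              
                         ┃              
─────────────────────────┨              
                         ┃              
ng transforms batch opera┃              
─────────────────┐ions in┃              
  Confirm        │h opera┃              
ed with changes? │cations┃              
 [Yes]  No       │equests┃              
─────────────────┘       ┃              
t transforms user session┃              
                         ┃              
━━━━━━━━━━━━━━━━━━━━━━━━━┛              
····                   ┃                
···█                   ┃                
····                   ┃                


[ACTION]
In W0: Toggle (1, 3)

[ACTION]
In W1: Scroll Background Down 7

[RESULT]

                                        
                                        
                                        
                                        
━━━━━━━━━━━━━━━━━━━━━━━━━┓              
                         ┃              
─────────────────────────┨              
t transforms user session┃              
                         ┃              
─────────────────┐ry allo┃              
  Confirm        │results┃              
ed with changes? │s async┃              
 [Yes]  No       │       ┃              
─────────────────┘       ┃              
                         ┃              
                         ┃              
━━━━━━━━━━━━━━━━━━━━━━━━━┛              
····                   ┃                
···█                   ┃                
····                   ┃                


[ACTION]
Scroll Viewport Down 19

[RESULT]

  Confirm        │results┃              
ed with changes? │s async┃              
 [Yes]  No       │       ┃              
─────────────────┘       ┃              
                         ┃              
                         ┃              
━━━━━━━━━━━━━━━━━━━━━━━━━┛              
····                   ┃                
···█                   ┃                
····                   ┃                
·█·█                   ┃                
█·█·                   ┃                
                       ┃                
━━━━━━━━━━━━━━━━━━━━━━━┛                
                                        
                                        
                                        
                                        
                                        
                                        


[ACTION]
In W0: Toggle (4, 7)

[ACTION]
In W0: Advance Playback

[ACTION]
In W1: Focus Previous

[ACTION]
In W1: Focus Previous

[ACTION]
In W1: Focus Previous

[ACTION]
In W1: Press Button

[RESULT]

 optimizes cached results┃              
andles thread pools async┃              
                         ┃              
                         ┃              
                         ┃              
                         ┃              
━━━━━━━━━━━━━━━━━━━━━━━━━┛              
····                   ┃                
···█                   ┃                
····                   ┃                
·█·█                   ┃                
█·█·                   ┃                
                       ┃                
━━━━━━━━━━━━━━━━━━━━━━━┛                
                                        
                                        
                                        
                                        
                                        
                                        


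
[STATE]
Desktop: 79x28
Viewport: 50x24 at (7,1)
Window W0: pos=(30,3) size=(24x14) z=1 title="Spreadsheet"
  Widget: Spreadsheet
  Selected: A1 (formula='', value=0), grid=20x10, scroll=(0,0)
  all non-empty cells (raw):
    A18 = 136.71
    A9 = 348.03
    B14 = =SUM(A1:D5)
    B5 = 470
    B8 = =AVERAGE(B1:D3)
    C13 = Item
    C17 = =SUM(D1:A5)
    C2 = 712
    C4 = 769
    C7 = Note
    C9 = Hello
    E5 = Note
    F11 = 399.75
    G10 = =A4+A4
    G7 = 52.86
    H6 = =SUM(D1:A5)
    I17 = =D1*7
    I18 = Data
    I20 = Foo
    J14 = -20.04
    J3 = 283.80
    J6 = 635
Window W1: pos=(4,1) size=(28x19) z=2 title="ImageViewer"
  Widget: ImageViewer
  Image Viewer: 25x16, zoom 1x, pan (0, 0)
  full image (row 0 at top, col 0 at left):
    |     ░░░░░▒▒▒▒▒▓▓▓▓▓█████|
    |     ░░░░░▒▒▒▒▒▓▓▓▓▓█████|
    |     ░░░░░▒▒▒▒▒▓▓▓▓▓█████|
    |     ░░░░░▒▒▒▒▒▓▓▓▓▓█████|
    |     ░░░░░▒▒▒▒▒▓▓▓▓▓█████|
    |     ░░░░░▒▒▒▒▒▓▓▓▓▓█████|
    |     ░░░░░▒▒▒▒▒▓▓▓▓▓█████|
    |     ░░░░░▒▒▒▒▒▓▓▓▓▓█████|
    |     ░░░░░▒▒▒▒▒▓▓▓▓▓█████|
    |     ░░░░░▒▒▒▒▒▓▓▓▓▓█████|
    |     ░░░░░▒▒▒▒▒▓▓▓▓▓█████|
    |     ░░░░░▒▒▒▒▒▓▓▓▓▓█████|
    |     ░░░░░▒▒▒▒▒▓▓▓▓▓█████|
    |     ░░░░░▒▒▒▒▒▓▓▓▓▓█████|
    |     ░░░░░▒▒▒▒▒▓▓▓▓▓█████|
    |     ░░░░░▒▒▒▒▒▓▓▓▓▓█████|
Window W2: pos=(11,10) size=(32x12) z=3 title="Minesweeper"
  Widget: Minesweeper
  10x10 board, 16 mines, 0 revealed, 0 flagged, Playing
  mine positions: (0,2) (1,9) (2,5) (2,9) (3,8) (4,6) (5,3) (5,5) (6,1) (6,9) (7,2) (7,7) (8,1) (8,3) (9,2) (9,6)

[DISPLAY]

━━━━━━━━━━━━━━━━━━━━━━━━┓                         
mageViewer              ┃                         
────────────────────────┨━━━━━━━━━━━━━━━━━━━━━┓   
   ░░░░░▒▒▒▒▒▓▓▓▓▓█████ ┃Spreadsheet          ┃   
   ░░░░░▒▒▒▒▒▓▓▓▓▓█████ ┃─────────────────────┨   
   ░░░░░▒▒▒▒▒▓▓▓▓▓█████ ┃1:                   ┃   
   ░░░░░▒▒▒▒▒▓▓▓▓▓█████ ┃      A       B      ┃   
   ░░░░░▒▒▒▒▒▓▓▓▓▓█████ ┃---------------------┃   
   ░░░░░▒▒▒▒▒▓▓▓▓▓█████ ┃ 1      [0]       0  ┃   
   ░┏━━━━━━━━━━━━━━━━━━━━━━━━━━━━━━┓       0  ┃   
   ░┃ Minesweeper                  ┃       0  ┃   
   ░┠──────────────────────────────┨       0  ┃   
   ░┃■■■■■■■■■■                    ┃     470  ┃   
   ░┃■■■■■■■■■■                    ┃       0  ┃   
   ░┃■■■■■■■■■■                    ┃       0No┃   
   ░┃■■■■■■■■■■                    ┃━━━━━━━━━━┛   
   ░┃■■■■■■■■■■                    ┃              
   ░┃■■■■■■■■■■                    ┃              
━━━━┃■■■■■■■■■■                    ┃              
    ┃■■■■■■■■■■                    ┃              
    ┗━━━━━━━━━━━━━━━━━━━━━━━━━━━━━━┛              
                                                  
                                                  
                                                  


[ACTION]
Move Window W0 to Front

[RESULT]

━━━━━━━━━━━━━━━━━━━━━━━━┓                         
mageViewer              ┃                         
───────────────────────┏━━━━━━━━━━━━━━━━━━━━━━┓   
   ░░░░░▒▒▒▒▒▓▓▓▓▓█████┃ Spreadsheet          ┃   
   ░░░░░▒▒▒▒▒▓▓▓▓▓█████┠──────────────────────┨   
   ░░░░░▒▒▒▒▒▓▓▓▓▓█████┃A1:                   ┃   
   ░░░░░▒▒▒▒▒▓▓▓▓▓█████┃       A       B      ┃   
   ░░░░░▒▒▒▒▒▓▓▓▓▓█████┃----------------------┃   
   ░░░░░▒▒▒▒▒▓▓▓▓▓█████┃  1      [0]       0  ┃   
   ░┏━━━━━━━━━━━━━━━━━━┃  2        0       0  ┃   
   ░┃ Minesweeper      ┃  3        0       0  ┃   
   ░┠──────────────────┃  4        0       0  ┃   
   ░┃■■■■■■■■■■        ┃  5        0     470  ┃   
   ░┃■■■■■■■■■■        ┃  6        0       0  ┃   
   ░┃■■■■■■■■■■        ┃  7        0       0No┃   
   ░┃■■■■■■■■■■        ┗━━━━━━━━━━━━━━━━━━━━━━┛   
   ░┃■■■■■■■■■■                    ┃              
   ░┃■■■■■■■■■■                    ┃              
━━━━┃■■■■■■■■■■                    ┃              
    ┃■■■■■■■■■■                    ┃              
    ┗━━━━━━━━━━━━━━━━━━━━━━━━━━━━━━┛              
                                                  
                                                  
                                                  


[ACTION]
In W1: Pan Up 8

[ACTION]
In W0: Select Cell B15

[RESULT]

━━━━━━━━━━━━━━━━━━━━━━━━┓                         
mageViewer              ┃                         
───────────────────────┏━━━━━━━━━━━━━━━━━━━━━━┓   
   ░░░░░▒▒▒▒▒▓▓▓▓▓█████┃ Spreadsheet          ┃   
   ░░░░░▒▒▒▒▒▓▓▓▓▓█████┠──────────────────────┨   
   ░░░░░▒▒▒▒▒▓▓▓▓▓█████┃B15:                  ┃   
   ░░░░░▒▒▒▒▒▓▓▓▓▓█████┃       A       B      ┃   
   ░░░░░▒▒▒▒▒▓▓▓▓▓█████┃----------------------┃   
   ░░░░░▒▒▒▒▒▓▓▓▓▓█████┃  1        0       0  ┃   
   ░┏━━━━━━━━━━━━━━━━━━┃  2        0       0  ┃   
   ░┃ Minesweeper      ┃  3        0       0  ┃   
   ░┠──────────────────┃  4        0       0  ┃   
   ░┃■■■■■■■■■■        ┃  5        0     470  ┃   
   ░┃■■■■■■■■■■        ┃  6        0       0  ┃   
   ░┃■■■■■■■■■■        ┃  7        0       0No┃   
   ░┃■■■■■■■■■■        ┗━━━━━━━━━━━━━━━━━━━━━━┛   
   ░┃■■■■■■■■■■                    ┃              
   ░┃■■■■■■■■■■                    ┃              
━━━━┃■■■■■■■■■■                    ┃              
    ┃■■■■■■■■■■                    ┃              
    ┗━━━━━━━━━━━━━━━━━━━━━━━━━━━━━━┛              
                                                  
                                                  
                                                  


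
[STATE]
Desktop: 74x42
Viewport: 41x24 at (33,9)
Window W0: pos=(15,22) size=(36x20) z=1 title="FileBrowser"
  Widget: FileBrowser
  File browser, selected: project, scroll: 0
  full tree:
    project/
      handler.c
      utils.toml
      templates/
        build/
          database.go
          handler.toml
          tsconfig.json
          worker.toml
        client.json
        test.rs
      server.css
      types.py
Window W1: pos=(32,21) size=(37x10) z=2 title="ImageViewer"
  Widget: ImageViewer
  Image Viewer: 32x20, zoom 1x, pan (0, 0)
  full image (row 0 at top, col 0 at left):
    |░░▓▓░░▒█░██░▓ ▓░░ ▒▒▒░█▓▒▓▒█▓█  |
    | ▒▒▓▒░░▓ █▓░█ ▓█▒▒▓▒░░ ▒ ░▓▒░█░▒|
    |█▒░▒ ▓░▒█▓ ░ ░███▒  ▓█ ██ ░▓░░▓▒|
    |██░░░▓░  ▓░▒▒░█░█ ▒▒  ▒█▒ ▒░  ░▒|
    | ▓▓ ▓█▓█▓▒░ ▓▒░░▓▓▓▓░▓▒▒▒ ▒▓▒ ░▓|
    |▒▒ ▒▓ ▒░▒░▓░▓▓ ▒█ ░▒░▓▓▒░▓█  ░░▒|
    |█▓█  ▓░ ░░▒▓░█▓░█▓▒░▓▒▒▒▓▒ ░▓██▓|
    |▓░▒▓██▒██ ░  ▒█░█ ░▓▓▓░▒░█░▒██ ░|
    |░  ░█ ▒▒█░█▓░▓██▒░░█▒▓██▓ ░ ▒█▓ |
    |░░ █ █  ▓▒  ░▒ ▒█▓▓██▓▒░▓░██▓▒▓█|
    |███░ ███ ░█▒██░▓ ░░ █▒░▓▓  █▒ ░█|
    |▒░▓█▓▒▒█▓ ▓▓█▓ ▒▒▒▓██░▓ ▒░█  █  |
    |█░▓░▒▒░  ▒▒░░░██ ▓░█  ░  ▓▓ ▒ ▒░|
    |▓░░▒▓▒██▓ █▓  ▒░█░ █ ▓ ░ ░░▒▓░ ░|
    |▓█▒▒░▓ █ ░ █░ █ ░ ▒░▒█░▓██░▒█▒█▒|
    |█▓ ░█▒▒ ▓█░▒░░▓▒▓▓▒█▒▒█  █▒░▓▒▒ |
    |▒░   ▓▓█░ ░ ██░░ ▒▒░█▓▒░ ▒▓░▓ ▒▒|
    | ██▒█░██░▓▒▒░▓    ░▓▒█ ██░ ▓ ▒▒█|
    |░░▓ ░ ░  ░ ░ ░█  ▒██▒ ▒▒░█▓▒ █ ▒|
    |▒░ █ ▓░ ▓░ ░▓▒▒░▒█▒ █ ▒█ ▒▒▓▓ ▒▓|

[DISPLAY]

                                         
                                         
                                         
                                         
                                         
                                         
                                         
                                         
                                         
                                         
                                         
                                         
━━━━━━━━━━━━━━━━━━━━━━━━━━━━━━━━━━━┓     
 ImageViewer                       ┃     
───────────────────────────────────┨     
░░▓▓░░▒█░██░▓ ▓░░ ▒▒▒░█▓▒▓▒█▓█     ┃     
 ▒▒▓▒░░▓ █▓░█ ▓█▒▒▓▒░░ ▒ ░▓▒░█░▒   ┃     
█▒░▒ ▓░▒█▓ ░ ░███▒  ▓█ ██ ░▓░░▓▒   ┃     
██░░░▓░  ▓░▒▒░█░█ ▒▒  ▒█▒ ▒░  ░▒   ┃     
 ▓▓ ▓█▓█▓▒░ ▓▒░░▓▓▓▓░▓▒▒▒ ▒▓▒ ░▓   ┃     
▒▒ ▒▓ ▒░▒░▓░▓▓ ▒█ ░▒░▓▓▒░▓█  ░░▒   ┃     
━━━━━━━━━━━━━━━━━━━━━━━━━━━━━━━━━━━┛     
                 ┃                       
                 ┃                       


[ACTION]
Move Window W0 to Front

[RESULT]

                                         
                                         
                                         
                                         
                                         
                                         
                                         
                                         
                                         
                                         
                                         
                                         
━━━━━━━━━━━━━━━━━━━━━━━━━━━━━━━━━━━┓     
━━━━━━━━━━━━━━━━━┓                 ┃     
                 ┃─────────────────┨     
─────────────────┨▒▒▒░█▓▒▓▒█▓█     ┃     
                 ┃▓▒░░ ▒ ░▓▒░█░▒   ┃     
                 ┃  ▓█ ██ ░▓░░▓▒   ┃     
                 ┃▒▒  ▒█▒ ▒░  ░▒   ┃     
/                ┃▓▓░▓▒▒▒ ▒▓▒ ░▓   ┃     
                 ┃░▒░▓▓▒░▓█  ░░▒   ┃     
                 ┃━━━━━━━━━━━━━━━━━┛     
                 ┃                       
                 ┃                       


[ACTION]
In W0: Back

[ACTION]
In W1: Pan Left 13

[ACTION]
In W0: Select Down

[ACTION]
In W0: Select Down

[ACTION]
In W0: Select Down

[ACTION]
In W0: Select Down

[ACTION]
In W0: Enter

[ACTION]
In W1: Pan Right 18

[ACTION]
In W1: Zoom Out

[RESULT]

                                         
                                         
                                         
                                         
                                         
                                         
                                         
                                         
                                         
                                         
                                         
                                         
━━━━━━━━━━━━━━━━━━━━━━━━━━━━━━━━━━━┓     
━━━━━━━━━━━━━━━━━┓                 ┃     
                 ┃─────────────────┨     
─────────────────┨                 ┃     
                 ┃                 ┃     
                 ┃                 ┃     
                 ┃                 ┃     
/                ┃                 ┃     
                 ┃                 ┃     
                 ┃━━━━━━━━━━━━━━━━━┛     
                 ┃                       
                 ┃                       


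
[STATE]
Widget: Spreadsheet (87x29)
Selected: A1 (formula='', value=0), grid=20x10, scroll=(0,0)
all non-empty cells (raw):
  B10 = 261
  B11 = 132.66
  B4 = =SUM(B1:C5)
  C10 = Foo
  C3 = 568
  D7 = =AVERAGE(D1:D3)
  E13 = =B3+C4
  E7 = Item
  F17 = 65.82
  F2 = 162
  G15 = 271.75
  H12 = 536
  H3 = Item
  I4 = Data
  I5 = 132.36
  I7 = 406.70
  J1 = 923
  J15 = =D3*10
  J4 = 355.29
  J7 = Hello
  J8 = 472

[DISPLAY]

A1:                                                                                    
       A       B       C       D       E       F       G       H       I       J       
---------------------------------------------------------------------------------------
  1      [0]       0       0       0       0       0       0       0       0     923   
  2        0       0       0       0       0     162       0       0       0       0   
  3        0       0     568       0       0       0       0Item           0       0   
  4        0#CIRC!         0       0       0       0       0       0Data      355.29   
  5        0       0       0       0       0       0       0       0  132.36       0   
  6        0       0       0       0       0       0       0       0       0       0   
  7        0       0       0       0Item           0       0       0  406.70Hello      
  8        0       0       0       0       0       0       0       0       0     472   
  9        0       0       0       0       0       0       0       0       0       0   
 10        0     261Foo            0       0       0       0       0       0       0   
 11        0  132.66       0       0       0       0       0       0       0       0   
 12        0       0       0       0       0       0       0     536       0       0   
 13        0       0       0       0       0       0       0       0       0       0   
 14        0       0       0       0       0       0       0       0       0       0   
 15        0       0       0       0       0       0  271.75       0       0       0   
 16        0       0       0       0       0       0       0       0       0       0   
 17        0       0       0       0       0   65.82       0       0       0       0   
 18        0       0       0       0       0       0       0       0       0       0   
 19        0       0       0       0       0       0       0       0       0       0   
 20        0       0       0       0       0       0       0       0       0       0   
                                                                                       
                                                                                       
                                                                                       
                                                                                       
                                                                                       
                                                                                       


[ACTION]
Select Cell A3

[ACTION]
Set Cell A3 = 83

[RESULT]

A3: 83                                                                                 
       A       B       C       D       E       F       G       H       I       J       
---------------------------------------------------------------------------------------
  1        0       0       0       0       0       0       0       0       0     923   
  2        0       0       0       0       0     162       0       0       0       0   
  3     [83]       0     568       0       0       0       0Item           0       0   
  4        0#CIRC!         0       0       0       0       0       0Data      355.29   
  5        0       0       0       0       0       0       0       0  132.36       0   
  6        0       0       0       0       0       0       0       0       0       0   
  7        0       0       0       0Item           0       0       0  406.70Hello      
  8        0       0       0       0       0       0       0       0       0     472   
  9        0       0       0       0       0       0       0       0       0       0   
 10        0     261Foo            0       0       0       0       0       0       0   
 11        0  132.66       0       0       0       0       0       0       0       0   
 12        0       0       0       0       0       0       0     536       0       0   
 13        0       0       0       0       0       0       0       0       0       0   
 14        0       0       0       0       0       0       0       0       0       0   
 15        0       0       0       0       0       0  271.75       0       0       0   
 16        0       0       0       0       0       0       0       0       0       0   
 17        0       0       0       0       0   65.82       0       0       0       0   
 18        0       0       0       0       0       0       0       0       0       0   
 19        0       0       0       0       0       0       0       0       0       0   
 20        0       0       0       0       0       0       0       0       0       0   
                                                                                       
                                                                                       
                                                                                       
                                                                                       
                                                                                       
                                                                                       


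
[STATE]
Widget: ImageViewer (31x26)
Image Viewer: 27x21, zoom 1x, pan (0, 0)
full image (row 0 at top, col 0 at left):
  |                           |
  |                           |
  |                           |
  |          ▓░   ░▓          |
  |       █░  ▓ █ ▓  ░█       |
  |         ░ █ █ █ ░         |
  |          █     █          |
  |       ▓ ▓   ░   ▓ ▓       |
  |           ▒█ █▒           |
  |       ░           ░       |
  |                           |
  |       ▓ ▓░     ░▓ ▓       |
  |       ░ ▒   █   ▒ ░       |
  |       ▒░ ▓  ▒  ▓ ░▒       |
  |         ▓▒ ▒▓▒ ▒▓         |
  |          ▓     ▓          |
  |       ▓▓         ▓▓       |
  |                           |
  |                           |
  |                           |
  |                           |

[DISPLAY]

                               
                               
                               
          ▓░   ░▓              
       █░  ▓ █ ▓  ░█           
         ░ █ █ █ ░             
          █     █              
       ▓ ▓   ░   ▓ ▓           
           ▒█ █▒               
       ░           ░           
                               
       ▓ ▓░     ░▓ ▓           
       ░ ▒   █   ▒ ░           
       ▒░ ▓  ▒  ▓ ░▒           
         ▓▒ ▒▓▒ ▒▓             
          ▓     ▓              
       ▓▓         ▓▓           
                               
                               
                               
                               
                               
                               
                               
                               
                               


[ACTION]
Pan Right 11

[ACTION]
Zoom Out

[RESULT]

                               
                               
                               
░   ░▓                         
▓ █ ▓  ░█                      
█ █ █ ░                        
     █                         
  ░   ▓ ▓                      
▒█ █▒                          
        ░                      
                               
     ░▓ ▓                      
  █   ▒ ░                      
  ▒  ▓ ░▒                      
 ▒▓▒ ▒▓                        
     ▓                         
       ▓▓                      
                               
                               
                               
                               
                               
                               
                               
                               
                               


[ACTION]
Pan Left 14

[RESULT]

                               
                               
                               
          ▓░   ░▓              
       █░  ▓ █ ▓  ░█           
         ░ █ █ █ ░             
          █     █              
       ▓ ▓   ░   ▓ ▓           
           ▒█ █▒               
       ░           ░           
                               
       ▓ ▓░     ░▓ ▓           
       ░ ▒   █   ▒ ░           
       ▒░ ▓  ▒  ▓ ░▒           
         ▓▒ ▒▓▒ ▒▓             
          ▓     ▓              
       ▓▓         ▓▓           
                               
                               
                               
                               
                               
                               
                               
                               
                               


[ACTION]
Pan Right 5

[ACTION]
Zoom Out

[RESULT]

                               
                               
                               
     ▓░   ░▓                   
  █░  ▓ █ ▓  ░█                
    ░ █ █ █ ░                  
     █     █                   
  ▓ ▓   ░   ▓ ▓                
      ▒█ █▒                    
  ░           ░                
                               
  ▓ ▓░     ░▓ ▓                
  ░ ▒   █   ▒ ░                
  ▒░ ▓  ▒  ▓ ░▒                
    ▓▒ ▒▓▒ ▒▓                  
     ▓     ▓                   
  ▓▓         ▓▓                
                               
                               
                               
                               
                               
                               
                               
                               
                               


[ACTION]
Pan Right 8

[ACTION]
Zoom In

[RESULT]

                               
                               
                               
                               
                               
                               
       ▓▓░░      ░░▓▓          
       ▓▓░░      ░░▓▓          
 ██░░    ▓▓  ██  ▓▓    ░░██    
 ██░░    ▓▓  ██  ▓▓    ░░██    
     ░░  ██  ██  ██  ░░        
     ░░  ██  ██  ██  ░░        
       ██          ██          
       ██          ██          
 ▓▓  ▓▓      ░░      ▓▓  ▓▓    
 ▓▓  ▓▓      ░░      ▓▓  ▓▓    
         ▒▒██  ██▒▒            
         ▒▒██  ██▒▒            
 ░░                      ░░    
 ░░                      ░░    
                               
                               
 ▓▓  ▓▓░░          ░░▓▓  ▓▓    
 ▓▓  ▓▓░░          ░░▓▓  ▓▓    
 ░░  ▒▒      ██      ▒▒  ░░    
 ░░  ▒▒      ██      ▒▒  ░░    
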